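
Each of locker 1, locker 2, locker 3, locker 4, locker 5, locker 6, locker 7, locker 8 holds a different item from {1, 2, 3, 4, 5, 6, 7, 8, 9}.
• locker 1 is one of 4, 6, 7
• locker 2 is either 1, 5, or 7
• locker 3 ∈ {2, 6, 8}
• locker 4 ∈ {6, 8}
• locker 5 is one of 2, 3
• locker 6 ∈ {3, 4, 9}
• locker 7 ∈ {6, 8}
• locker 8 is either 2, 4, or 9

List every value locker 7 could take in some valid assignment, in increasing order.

6, 8

locker 4 and locker 7 between them cover only {6, 8} — a naked pair. Remove those values from locker 1, locker 3.
locker 3 has just one choice, so locker 3 = 2. So locker 5, locker 8 can't be 2.
That leaves locker 5 = 3. Strike 3 from locker 6.
locker 6 and locker 8 share exactly the 2 values {4, 9}; by pigeonhole those values go to them, so strike 4, 9 from locker 1.
locker 1 has just one choice, so locker 1 = 7. Strike 7 from locker 2.
No further eliminations apply; locker 7 can still be any of 6, 8.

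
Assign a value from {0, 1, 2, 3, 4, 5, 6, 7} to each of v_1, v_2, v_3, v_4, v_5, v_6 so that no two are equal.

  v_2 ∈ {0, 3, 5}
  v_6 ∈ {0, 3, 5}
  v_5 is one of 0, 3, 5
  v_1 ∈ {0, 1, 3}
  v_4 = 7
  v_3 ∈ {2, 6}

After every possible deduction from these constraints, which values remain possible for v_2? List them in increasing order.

v_4 has just one choice, so v_4 = 7.
v_2, v_5, v_6 between them cover only {0, 3, 5} — a naked triple. Remove those values from v_1.
v_1's domain is down to {1}, so v_1 = 1.
No further eliminations apply; v_2 can still be any of 0, 3, 5.

0, 3, 5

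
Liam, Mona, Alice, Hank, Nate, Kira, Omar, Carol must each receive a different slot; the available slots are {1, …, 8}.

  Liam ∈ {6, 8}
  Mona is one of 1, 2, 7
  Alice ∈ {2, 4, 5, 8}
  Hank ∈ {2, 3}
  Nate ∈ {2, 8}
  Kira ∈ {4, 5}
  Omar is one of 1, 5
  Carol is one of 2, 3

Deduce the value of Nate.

8

The 8 variables together cover exactly {1, 2, 3, 4, 5, 6, 7, 8} — 8 values for 8 variables — and 6 appears only in Liam's list, so Liam = 6.
Among the 7 still-open variables, 7 fits only Mona (and all 7 values in {1, 2, 3, 4, 5, 7, 8} must be used), so Mona = 7.
The 6 still-open variables together cover exactly {1, 2, 3, 4, 5, 8} — 6 values for 6 variables — and 1 appears only in Omar's list, so Omar = 1.
Hank and Carol between them cover only {2, 3} — a naked pair. Remove those values from Alice, Nate.
So Nate = 8.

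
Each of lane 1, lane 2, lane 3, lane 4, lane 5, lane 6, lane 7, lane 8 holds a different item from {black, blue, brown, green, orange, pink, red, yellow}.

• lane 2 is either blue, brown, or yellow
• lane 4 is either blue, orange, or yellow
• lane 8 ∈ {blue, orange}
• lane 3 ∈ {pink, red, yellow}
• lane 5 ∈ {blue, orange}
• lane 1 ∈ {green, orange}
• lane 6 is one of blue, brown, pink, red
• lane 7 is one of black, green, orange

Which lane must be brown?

Among the 8 variables, black fits only lane 7 (and all 8 values in {black, blue, brown, green, orange, pink, red, yellow} must be used), so lane 7 = black.
Among the 7 still-open variables, green fits only lane 1 (and all 7 values in {blue, brown, green, orange, pink, red, yellow} must be used), so lane 1 = green.
lane 5 and lane 8 share exactly the 2 values {blue, orange}; by pigeonhole those values go to them, so strike blue, orange from lane 2, lane 4, lane 6.
lane 4 must be yellow (only option left). So lane 2, lane 3 can't be yellow.
So brown goes to lane 2.

lane 2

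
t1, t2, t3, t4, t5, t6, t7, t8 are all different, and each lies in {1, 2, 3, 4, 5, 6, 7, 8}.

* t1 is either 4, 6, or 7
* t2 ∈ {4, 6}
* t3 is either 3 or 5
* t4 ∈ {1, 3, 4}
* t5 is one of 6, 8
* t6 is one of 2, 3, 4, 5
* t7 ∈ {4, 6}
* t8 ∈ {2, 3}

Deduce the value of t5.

The 8 variables draw from only 8 values {1, 2, 3, 4, 5, 6, 7, 8}, so each is used; only t4 can be 1, hence t4 = 1.
The 7 still-open variables together cover exactly {2, 3, 4, 5, 6, 7, 8} — 7 values for 7 variables — and 7 appears only in t1's list, so t1 = 7.
The 6 still-open variables draw from only 6 values {2, 3, 4, 5, 6, 8}, so each is used; only t5 can be 8, hence t5 = 8.

8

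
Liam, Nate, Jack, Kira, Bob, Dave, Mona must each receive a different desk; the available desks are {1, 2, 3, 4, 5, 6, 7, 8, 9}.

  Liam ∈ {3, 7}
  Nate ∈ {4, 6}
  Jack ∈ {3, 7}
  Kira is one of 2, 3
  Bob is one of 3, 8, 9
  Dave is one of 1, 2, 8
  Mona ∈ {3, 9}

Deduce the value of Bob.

Liam and Jack between them cover only {3, 7} — a naked pair. Remove those values from Kira, Bob, Mona.
Kira must be 2 (only option left). Remove 2 from Dave.
That leaves Mona = 9. Remove 9 from Bob.
So Bob = 8.

8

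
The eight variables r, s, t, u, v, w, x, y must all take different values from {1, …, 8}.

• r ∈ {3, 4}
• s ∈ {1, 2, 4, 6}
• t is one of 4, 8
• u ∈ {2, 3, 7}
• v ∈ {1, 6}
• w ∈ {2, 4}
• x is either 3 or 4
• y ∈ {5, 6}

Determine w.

2

The 8 variables together cover exactly {1, 2, 3, 4, 5, 6, 7, 8} — 8 values for 8 variables — and 5 appears only in y's list, so y = 5.
The 7 still-open variables together cover exactly {1, 2, 3, 4, 6, 7, 8} — 7 values for 7 variables — and 7 appears only in u's list, so u = 7.
The 6 still-open variables together cover exactly {1, 2, 3, 4, 6, 8} — 6 values for 6 variables — and 8 appears only in t's list, so t = 8.
r and x between them cover only {3, 4} — a naked pair. Remove those values from s, w.
So w = 2.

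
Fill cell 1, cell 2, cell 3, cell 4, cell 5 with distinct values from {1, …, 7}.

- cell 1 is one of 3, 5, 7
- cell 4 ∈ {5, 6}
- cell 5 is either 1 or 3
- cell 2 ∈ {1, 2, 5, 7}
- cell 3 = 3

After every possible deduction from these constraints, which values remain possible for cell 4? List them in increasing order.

cell 3 must be 3 (only option left). Eliminate 3 elsewhere: cell 1, cell 5.
That leaves cell 5 = 1. So cell 2 can't be 1.
No further eliminations apply; cell 4 can still be any of 5, 6.

5, 6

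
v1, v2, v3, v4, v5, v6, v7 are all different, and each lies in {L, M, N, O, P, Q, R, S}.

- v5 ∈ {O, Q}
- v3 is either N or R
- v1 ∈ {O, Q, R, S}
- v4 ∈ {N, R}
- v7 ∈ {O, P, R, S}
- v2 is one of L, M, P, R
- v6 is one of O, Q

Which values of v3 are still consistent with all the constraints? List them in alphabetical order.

The 2 variables v3 and v4 are confined to {N, R}, which locks those values in; drop them from v1, v2, v7.
v5 and v6 between them cover only {O, Q} — a naked pair. Remove those values from v1, v7.
v1 has just one choice, so v1 = S. Strike S from v7.
v7's domain is down to {P}, so v7 = P. Remove P from v2.
No further eliminations apply; v3 can still be any of N, R.

N, R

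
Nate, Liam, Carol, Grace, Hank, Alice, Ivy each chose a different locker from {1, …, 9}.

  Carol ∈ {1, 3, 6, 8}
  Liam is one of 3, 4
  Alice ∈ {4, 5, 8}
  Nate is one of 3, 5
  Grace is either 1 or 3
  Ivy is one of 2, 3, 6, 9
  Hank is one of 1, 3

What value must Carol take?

6

The 2 variables Grace and Hank are confined to {1, 3}, which locks those values in; drop them from Nate, Liam, Carol, Ivy.
Nate has just one choice, so Nate = 5. So Alice can't be 5.
Liam has just one choice, so Liam = 4. Strike 4 from Alice.
That leaves Alice = 8. So Carol can't be 8.
So Carol = 6.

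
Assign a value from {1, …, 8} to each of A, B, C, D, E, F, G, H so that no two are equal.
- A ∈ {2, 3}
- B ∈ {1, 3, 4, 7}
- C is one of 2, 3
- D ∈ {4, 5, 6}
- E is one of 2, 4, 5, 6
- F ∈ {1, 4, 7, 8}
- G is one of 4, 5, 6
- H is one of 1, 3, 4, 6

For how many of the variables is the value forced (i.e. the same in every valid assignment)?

The 8 variables together cover exactly {1, 2, 3, 4, 5, 6, 7, 8} — 8 values for 8 variables — and 8 appears only in F's list, so F = 8.
The 7 still-open variables together cover exactly {1, 2, 3, 4, 5, 6, 7} — 7 values for 7 variables — and 7 appears only in B's list, so B = 7.
Among the 6 still-open variables, 1 fits only H (and all 6 values in {1, 2, 3, 4, 5, 6} must be used), so H = 1.
A and C share exactly the 2 values {2, 3}; by pigeonhole those values go to them, so strike 2, 3 from E.
Determined: B=7, F=8, H=1. The other variables each still have more than one consistent value. That makes 3.

3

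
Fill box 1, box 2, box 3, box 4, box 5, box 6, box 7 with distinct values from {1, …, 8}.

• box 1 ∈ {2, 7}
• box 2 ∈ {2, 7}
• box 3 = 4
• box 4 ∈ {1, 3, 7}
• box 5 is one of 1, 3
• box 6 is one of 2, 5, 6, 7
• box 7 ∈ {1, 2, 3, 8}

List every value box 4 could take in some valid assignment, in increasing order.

1, 3

box 3 must be 4 (only option left).
box 1 and box 2 share exactly the 2 values {2, 7}; by pigeonhole those values go to them, so strike 2, 7 from box 4, box 6, box 7.
box 4 and box 5 between them cover only {1, 3} — a naked pair. Remove those values from box 7.
That leaves box 7 = 8.
No further eliminations apply; box 4 can still be any of 1, 3.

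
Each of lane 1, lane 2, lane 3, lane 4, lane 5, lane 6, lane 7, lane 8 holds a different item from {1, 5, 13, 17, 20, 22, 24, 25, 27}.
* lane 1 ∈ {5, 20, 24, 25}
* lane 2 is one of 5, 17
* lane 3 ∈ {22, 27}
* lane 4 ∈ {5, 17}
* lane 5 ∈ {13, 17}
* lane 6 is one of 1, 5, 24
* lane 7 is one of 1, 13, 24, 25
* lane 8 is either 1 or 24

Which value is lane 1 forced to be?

lane 2 and lane 4 between them cover only {5, 17} — a naked pair. Remove those values from lane 1, lane 5, lane 6.
lane 5 must be 13 (only option left). Eliminate 13 elsewhere: lane 7.
lane 6 and lane 8 between them cover only {1, 24} — a naked pair. Remove those values from lane 1, lane 7.
lane 7's domain is down to {25}, so lane 7 = 25. So lane 1 can't be 25.
So lane 1 = 20.

20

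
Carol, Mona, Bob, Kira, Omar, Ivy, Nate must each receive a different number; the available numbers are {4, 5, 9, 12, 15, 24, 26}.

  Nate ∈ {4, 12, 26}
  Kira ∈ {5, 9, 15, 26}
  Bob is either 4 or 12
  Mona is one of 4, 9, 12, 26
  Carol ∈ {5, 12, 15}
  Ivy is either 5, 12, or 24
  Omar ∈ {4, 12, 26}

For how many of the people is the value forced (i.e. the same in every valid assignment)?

2

The 7 variables draw from only 7 values {4, 5, 9, 12, 15, 24, 26}, so each is used; only Ivy can be 24, hence Ivy = 24.
Bob, Omar, Nate between them cover only {4, 12, 26} — a naked triple. Remove those values from Carol, Mona, Kira.
Mona must be 9 (only option left). So Kira can't be 9.
Determined: Mona=9, Ivy=24. The other people each still have more than one consistent value. That makes 2.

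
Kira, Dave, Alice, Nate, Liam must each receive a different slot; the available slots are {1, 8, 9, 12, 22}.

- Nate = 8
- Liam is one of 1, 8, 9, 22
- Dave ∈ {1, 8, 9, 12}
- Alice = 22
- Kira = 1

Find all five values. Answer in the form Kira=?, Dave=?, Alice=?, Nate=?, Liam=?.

Kira=1, Dave=12, Alice=22, Nate=8, Liam=9

Kira's domain is down to {1}, so Kira = 1. So Dave, Liam can't be 1.
Alice's domain is down to {22}, so Alice = 22. So Liam can't be 22.
Nate's domain is down to {8}, so Nate = 8. Eliminate 8 elsewhere: Dave, Liam.
Liam has just one choice, so Liam = 9. So Dave can't be 9.
Dave has just one choice, so Dave = 12.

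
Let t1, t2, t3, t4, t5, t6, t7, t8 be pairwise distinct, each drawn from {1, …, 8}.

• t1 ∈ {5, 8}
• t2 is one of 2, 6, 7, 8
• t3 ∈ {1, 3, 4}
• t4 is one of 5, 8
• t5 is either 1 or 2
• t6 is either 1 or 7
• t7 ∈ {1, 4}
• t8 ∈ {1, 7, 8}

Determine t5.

2

The 8 variables together cover exactly {1, 2, 3, 4, 5, 6, 7, 8} — 8 values for 8 variables — and 3 appears only in t3's list, so t3 = 3.
The 7 still-open variables together cover exactly {1, 2, 4, 5, 6, 7, 8} — 7 values for 7 variables — and 4 appears only in t7's list, so t7 = 4.
Among the 6 still-open variables, 6 fits only t2 (and all 6 values in {1, 2, 5, 6, 7, 8} must be used), so t2 = 6.
Among the 5 still-open variables, 2 fits only t5 (and all 5 values in {1, 2, 5, 7, 8} must be used), so t5 = 2.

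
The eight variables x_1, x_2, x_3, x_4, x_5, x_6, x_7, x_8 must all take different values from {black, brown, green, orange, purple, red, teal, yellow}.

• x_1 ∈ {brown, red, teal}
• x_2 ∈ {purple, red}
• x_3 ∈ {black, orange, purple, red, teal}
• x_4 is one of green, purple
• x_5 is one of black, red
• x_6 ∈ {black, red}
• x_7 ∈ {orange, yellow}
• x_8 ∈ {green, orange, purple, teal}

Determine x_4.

green

Among the 8 variables, brown fits only x_1 (and all 8 values in {black, brown, green, orange, purple, red, teal, yellow} must be used), so x_1 = brown.
The 7 still-open variables draw from only 7 values {black, green, orange, purple, red, teal, yellow}, so each is used; only x_7 can be yellow, hence x_7 = yellow.
The 2 variables x_5 and x_6 are confined to {black, red}, which locks those values in; drop them from x_2, x_3.
x_2 has just one choice, so x_2 = purple. Remove purple from x_3, x_4, x_8.
So x_4 = green.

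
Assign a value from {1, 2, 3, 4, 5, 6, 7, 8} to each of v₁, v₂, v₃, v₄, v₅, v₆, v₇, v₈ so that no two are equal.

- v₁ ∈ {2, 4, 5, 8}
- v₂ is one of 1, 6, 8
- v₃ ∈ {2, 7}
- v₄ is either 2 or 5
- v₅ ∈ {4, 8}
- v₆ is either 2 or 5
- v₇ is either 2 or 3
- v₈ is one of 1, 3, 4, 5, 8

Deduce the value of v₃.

The 8 variables draw from only 8 values {1, 2, 3, 4, 5, 6, 7, 8}, so each is used; only v₂ can be 6, hence v₂ = 6.
The 7 still-open variables together cover exactly {1, 2, 3, 4, 5, 7, 8} — 7 values for 7 variables — and 1 appears only in v₈'s list, so v₈ = 1.
Among the 6 still-open variables, 3 fits only v₇ (and all 6 values in {2, 3, 4, 5, 7, 8} must be used), so v₇ = 3.
The 5 still-open variables together cover exactly {2, 4, 5, 7, 8} — 5 values for 5 variables — and 7 appears only in v₃'s list, so v₃ = 7.

7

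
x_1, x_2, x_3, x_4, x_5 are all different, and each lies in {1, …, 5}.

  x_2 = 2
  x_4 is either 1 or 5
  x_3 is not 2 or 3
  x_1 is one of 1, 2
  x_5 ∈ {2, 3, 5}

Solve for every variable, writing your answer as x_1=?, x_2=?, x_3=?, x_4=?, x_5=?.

x_1=1, x_2=2, x_3=4, x_4=5, x_5=3

x_2 must be 2 (only option left). So x_1, x_5 can't be 2.
x_1's domain is down to {1}, so x_1 = 1. Strike 1 from x_3, x_4.
x_4 must be 5 (only option left). Strike 5 from x_3, x_5.
x_5's domain is down to {3}, so x_5 = 3.
That leaves x_3 = 4.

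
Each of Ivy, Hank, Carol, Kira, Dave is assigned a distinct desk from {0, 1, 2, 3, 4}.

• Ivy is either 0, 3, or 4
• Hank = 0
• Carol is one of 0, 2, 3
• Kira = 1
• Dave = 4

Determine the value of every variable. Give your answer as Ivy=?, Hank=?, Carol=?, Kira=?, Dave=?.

Ivy=3, Hank=0, Carol=2, Kira=1, Dave=4

Hank has just one choice, so Hank = 0. So Ivy, Carol can't be 0.
That leaves Kira = 1.
Dave has just one choice, so Dave = 4. Remove 4 from Ivy.
That leaves Ivy = 3. Strike 3 from Carol.
Carol must be 2 (only option left).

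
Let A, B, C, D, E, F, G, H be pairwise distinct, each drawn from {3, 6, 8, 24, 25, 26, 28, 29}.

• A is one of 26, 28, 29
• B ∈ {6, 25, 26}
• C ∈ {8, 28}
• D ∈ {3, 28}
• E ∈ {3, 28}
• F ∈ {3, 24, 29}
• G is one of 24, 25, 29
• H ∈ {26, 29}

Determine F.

The 8 variables draw from only 8 values {3, 6, 8, 24, 25, 26, 28, 29}, so each is used; only B can be 6, hence B = 6.
The 7 still-open variables together cover exactly {3, 8, 24, 25, 26, 28, 29} — 7 values for 7 variables — and 8 appears only in C's list, so C = 8.
The 6 still-open variables draw from only 6 values {3, 24, 25, 26, 28, 29}, so each is used; only G can be 25, hence G = 25.
The 5 still-open variables together cover exactly {3, 24, 26, 28, 29} — 5 values for 5 variables — and 24 appears only in F's list, so F = 24.

24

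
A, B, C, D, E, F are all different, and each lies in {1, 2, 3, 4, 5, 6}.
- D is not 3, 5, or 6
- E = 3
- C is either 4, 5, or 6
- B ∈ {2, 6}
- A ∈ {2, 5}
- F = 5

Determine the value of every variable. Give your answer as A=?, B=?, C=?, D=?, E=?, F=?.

A=2, B=6, C=4, D=1, E=3, F=5

E's domain is down to {3}, so E = 3.
F's domain is down to {5}, so F = 5. Eliminate 5 elsewhere: A, C.
That leaves A = 2. Remove 2 from B, D.
That leaves B = 6. Eliminate 6 elsewhere: C.
C must be 4 (only option left). So D can't be 4.
D has just one choice, so D = 1.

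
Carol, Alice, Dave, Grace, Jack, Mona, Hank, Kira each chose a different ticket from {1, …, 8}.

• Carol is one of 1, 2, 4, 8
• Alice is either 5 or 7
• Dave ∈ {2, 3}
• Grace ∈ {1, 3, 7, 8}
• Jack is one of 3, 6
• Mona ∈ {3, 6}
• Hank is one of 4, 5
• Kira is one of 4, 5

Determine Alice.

7

Jack and Mona share exactly the 2 values {3, 6}; by pigeonhole those values go to them, so strike 3, 6 from Dave, Grace.
Dave's domain is down to {2}, so Dave = 2. So Carol can't be 2.
Hank and Kira between them cover only {4, 5} — a naked pair. Remove those values from Carol, Alice.
So Alice = 7.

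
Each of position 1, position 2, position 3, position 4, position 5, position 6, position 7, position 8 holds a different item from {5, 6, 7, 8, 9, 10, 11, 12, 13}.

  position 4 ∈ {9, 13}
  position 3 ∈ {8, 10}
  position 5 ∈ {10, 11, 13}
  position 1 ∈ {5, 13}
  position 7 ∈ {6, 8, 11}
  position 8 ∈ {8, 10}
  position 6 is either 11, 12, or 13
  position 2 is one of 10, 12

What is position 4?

Among the 8 variables, 5 fits only position 1 (and all 8 values in {5, 6, 8, 9, 10, 11, 12, 13} must be used), so position 1 = 5.
The 7 still-open variables together cover exactly {6, 8, 9, 10, 11, 12, 13} — 7 values for 7 variables — and 6 appears only in position 7's list, so position 7 = 6.
Among the 6 still-open variables, 9 fits only position 4 (and all 6 values in {8, 9, 10, 11, 12, 13} must be used), so position 4 = 9.

9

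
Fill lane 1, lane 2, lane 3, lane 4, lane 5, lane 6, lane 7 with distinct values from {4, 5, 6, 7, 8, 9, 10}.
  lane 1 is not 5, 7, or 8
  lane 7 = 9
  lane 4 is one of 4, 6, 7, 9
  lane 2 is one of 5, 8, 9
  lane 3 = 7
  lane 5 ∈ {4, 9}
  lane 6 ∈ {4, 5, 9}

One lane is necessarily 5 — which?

lane 6

lane 3 has just one choice, so lane 3 = 7. Strike 7 from lane 4.
That leaves lane 7 = 9. So lane 1, lane 2, lane 4, lane 5, lane 6 can't be 9.
lane 5's domain is down to {4}, so lane 5 = 4. Eliminate 4 elsewhere: lane 1, lane 4, lane 6.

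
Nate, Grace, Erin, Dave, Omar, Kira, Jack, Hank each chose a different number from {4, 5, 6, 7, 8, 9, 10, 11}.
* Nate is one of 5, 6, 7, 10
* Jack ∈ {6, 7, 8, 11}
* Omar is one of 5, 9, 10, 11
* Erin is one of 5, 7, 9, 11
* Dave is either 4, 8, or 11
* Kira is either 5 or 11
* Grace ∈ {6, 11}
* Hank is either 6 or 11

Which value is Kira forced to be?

5

Among the 8 variables, 4 fits only Dave (and all 8 values in {4, 5, 6, 7, 8, 9, 10, 11} must be used), so Dave = 4.
The 7 still-open variables draw from only 7 values {5, 6, 7, 8, 9, 10, 11}, so each is used; only Jack can be 8, hence Jack = 8.
The 2 variables Grace and Hank are confined to {6, 11}, which locks those values in; drop them from Nate, Erin, Omar, Kira.
So Kira = 5.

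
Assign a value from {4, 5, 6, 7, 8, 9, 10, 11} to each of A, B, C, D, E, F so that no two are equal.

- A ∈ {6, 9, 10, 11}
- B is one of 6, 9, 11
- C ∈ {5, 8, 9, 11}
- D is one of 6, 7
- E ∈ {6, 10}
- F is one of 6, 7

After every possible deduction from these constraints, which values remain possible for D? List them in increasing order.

The 2 variables D and F are confined to {6, 7}, which locks those values in; drop them from A, B, E.
E has just one choice, so E = 10. Remove 10 from A.
The 2 variables A and B are confined to {9, 11}, which locks those values in; drop them from C.
No further eliminations apply; D can still be any of 6, 7.

6, 7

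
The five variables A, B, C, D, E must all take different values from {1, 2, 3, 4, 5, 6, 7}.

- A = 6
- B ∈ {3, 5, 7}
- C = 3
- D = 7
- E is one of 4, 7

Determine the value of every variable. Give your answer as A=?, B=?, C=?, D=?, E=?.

A must be 6 (only option left).
C has just one choice, so C = 3. Strike 3 from B.
That leaves D = 7. Eliminate 7 elsewhere: B, E.
E's domain is down to {4}, so E = 4.
That leaves B = 5.

A=6, B=5, C=3, D=7, E=4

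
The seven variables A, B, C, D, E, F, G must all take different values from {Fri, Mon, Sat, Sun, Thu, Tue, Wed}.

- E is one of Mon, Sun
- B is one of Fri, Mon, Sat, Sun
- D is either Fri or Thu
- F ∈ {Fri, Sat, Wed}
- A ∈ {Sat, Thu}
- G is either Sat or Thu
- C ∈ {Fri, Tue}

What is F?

Wed

The 7 variables draw from only 7 values {Fri, Mon, Sat, Sun, Thu, Tue, Wed}, so each is used; only C can be Tue, hence C = Tue.
The 6 still-open variables together cover exactly {Fri, Mon, Sat, Sun, Thu, Wed} — 6 values for 6 variables — and Wed appears only in F's list, so F = Wed.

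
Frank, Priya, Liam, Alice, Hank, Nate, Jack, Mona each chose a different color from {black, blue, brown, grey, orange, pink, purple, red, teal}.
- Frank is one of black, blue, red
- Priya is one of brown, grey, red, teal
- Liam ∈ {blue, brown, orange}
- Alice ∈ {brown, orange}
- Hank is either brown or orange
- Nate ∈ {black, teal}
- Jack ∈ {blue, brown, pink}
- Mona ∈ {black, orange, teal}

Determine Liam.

blue

The 8 variables together cover exactly {black, blue, brown, grey, orange, pink, red, teal} — 8 values for 8 variables — and grey appears only in Priya's list, so Priya = grey.
The 7 still-open variables together cover exactly {black, blue, brown, orange, pink, red, teal} — 7 values for 7 variables — and pink appears only in Jack's list, so Jack = pink.
Among the 6 still-open variables, red fits only Frank (and all 6 values in {black, blue, brown, orange, red, teal} must be used), so Frank = red.
Among the 5 still-open variables, blue fits only Liam (and all 5 values in {black, blue, brown, orange, teal} must be used), so Liam = blue.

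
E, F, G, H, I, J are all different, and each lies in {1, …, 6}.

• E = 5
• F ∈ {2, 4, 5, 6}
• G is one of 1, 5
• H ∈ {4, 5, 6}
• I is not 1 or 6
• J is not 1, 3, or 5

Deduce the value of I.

E has just one choice, so E = 5. So F, G, H, I can't be 5.
G has just one choice, so G = 1.
Among the 4 still-open variables, 3 fits only I (and all 4 values in {2, 3, 4, 6} must be used), so I = 3.

3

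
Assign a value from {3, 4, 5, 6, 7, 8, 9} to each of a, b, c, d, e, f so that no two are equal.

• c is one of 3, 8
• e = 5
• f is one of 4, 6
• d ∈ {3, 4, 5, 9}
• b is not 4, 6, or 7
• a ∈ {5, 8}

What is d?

4

e has just one choice, so e = 5. Strike 5 from a, b, d.
a's domain is down to {8}, so a = 8. Eliminate 8 elsewhere: b, c.
c must be 3 (only option left). Strike 3 from b, d.
b's domain is down to {9}, so b = 9. So d can't be 9.
So d = 4.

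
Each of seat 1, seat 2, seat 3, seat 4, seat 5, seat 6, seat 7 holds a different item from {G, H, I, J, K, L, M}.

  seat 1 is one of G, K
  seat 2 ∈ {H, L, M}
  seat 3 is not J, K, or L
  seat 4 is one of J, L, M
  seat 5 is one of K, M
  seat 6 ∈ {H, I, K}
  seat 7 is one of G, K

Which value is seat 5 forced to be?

The 7 variables together cover exactly {G, H, I, J, K, L, M} — 7 values for 7 variables — and J appears only in seat 4's list, so seat 4 = J.
The 6 still-open variables together cover exactly {G, H, I, K, L, M} — 6 values for 6 variables — and L appears only in seat 2's list, so seat 2 = L.
seat 1 and seat 7 between them cover only {G, K} — a naked pair. Remove those values from seat 3, seat 5, seat 6.
So seat 5 = M.

M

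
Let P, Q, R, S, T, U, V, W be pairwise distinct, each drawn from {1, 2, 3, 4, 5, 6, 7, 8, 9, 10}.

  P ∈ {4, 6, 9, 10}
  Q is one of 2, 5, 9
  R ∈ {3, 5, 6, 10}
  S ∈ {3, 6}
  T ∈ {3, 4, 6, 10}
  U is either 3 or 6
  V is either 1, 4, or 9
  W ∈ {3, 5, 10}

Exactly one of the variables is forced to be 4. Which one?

T

The 8 variables draw from only 8 values {1, 2, 3, 4, 5, 6, 9, 10}, so each is used; only V can be 1, hence V = 1.
The 7 still-open variables draw from only 7 values {2, 3, 4, 5, 6, 9, 10}, so each is used; only Q can be 2, hence Q = 2.
Among the 6 still-open variables, 9 fits only P (and all 6 values in {3, 4, 5, 6, 9, 10} must be used), so P = 9.
Among the 5 still-open variables, 4 fits only T (and all 5 values in {3, 4, 5, 6, 10} must be used), so T = 4.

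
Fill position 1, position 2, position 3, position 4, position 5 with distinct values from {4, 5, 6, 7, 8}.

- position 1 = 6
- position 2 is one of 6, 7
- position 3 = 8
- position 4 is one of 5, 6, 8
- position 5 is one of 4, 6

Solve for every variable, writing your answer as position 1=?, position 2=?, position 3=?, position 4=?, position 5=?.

position 1 must be 6 (only option left). Eliminate 6 elsewhere: position 2, position 4, position 5.
position 2 must be 7 (only option left).
position 3's domain is down to {8}, so position 3 = 8. Strike 8 from position 4.
position 4 has just one choice, so position 4 = 5.
position 5's domain is down to {4}, so position 5 = 4.

position 1=6, position 2=7, position 3=8, position 4=5, position 5=4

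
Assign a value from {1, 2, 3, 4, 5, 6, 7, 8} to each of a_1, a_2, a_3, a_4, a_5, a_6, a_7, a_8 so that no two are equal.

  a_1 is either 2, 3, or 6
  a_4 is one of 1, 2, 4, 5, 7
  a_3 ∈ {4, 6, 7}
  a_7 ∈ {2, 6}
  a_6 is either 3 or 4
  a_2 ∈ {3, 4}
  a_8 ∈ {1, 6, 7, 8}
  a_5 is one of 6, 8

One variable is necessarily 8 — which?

Among the 8 variables, 5 fits only a_4 (and all 8 values in {1, 2, 3, 4, 5, 6, 7, 8} must be used), so a_4 = 5.
Among the 7 still-open variables, 1 fits only a_8 (and all 7 values in {1, 2, 3, 4, 6, 7, 8} must be used), so a_8 = 1.
The 6 still-open variables draw from only 6 values {2, 3, 4, 6, 7, 8}, so each is used; only a_3 can be 7, hence a_3 = 7.
The 5 still-open variables together cover exactly {2, 3, 4, 6, 8} — 5 values for 5 variables — and 8 appears only in a_5's list, so a_5 = 8.

a_5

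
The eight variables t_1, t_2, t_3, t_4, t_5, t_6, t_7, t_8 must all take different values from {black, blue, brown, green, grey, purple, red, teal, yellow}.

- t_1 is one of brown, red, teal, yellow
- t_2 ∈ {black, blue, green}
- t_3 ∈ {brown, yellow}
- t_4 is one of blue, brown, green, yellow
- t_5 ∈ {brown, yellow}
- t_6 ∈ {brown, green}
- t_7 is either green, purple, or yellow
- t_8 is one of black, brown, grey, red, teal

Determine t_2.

The 2 variables t_3 and t_5 are confined to {brown, yellow}, which locks those values in; drop them from t_1, t_4, t_6, t_7, t_8.
t_6 has just one choice, so t_6 = green. Remove green from t_2, t_4, t_7.
t_7's domain is down to {purple}, so t_7 = purple.
t_4 must be blue (only option left). Eliminate blue elsewhere: t_2.
So t_2 = black.

black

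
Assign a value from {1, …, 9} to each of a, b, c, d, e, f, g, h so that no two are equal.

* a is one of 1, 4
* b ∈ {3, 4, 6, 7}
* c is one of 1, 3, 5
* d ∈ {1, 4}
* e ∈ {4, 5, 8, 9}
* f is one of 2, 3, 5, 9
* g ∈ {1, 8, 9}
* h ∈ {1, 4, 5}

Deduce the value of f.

2

a and d share exactly the 2 values {1, 4}; by pigeonhole those values go to them, so strike 1, 4 from b, c, e, g, h.
h has just one choice, so h = 5. So c, e, f can't be 5.
c has just one choice, so c = 3. Remove 3 from b, f.
e and g share exactly the 2 values {8, 9}; by pigeonhole those values go to them, so strike 8, 9 from f.
So f = 2.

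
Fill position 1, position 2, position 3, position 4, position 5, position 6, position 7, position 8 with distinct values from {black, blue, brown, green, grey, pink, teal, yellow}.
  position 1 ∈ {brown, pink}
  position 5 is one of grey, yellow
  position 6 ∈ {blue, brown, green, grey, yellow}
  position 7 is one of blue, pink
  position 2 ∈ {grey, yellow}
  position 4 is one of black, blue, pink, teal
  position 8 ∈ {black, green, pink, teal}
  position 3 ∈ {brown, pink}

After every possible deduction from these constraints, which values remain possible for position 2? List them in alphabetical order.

The 2 variables position 1 and position 3 are confined to {brown, pink}, which locks those values in; drop them from position 4, position 6, position 7, position 8.
position 7 must be blue (only option left). Remove blue from position 4, position 6.
The 2 variables position 2 and position 5 are confined to {grey, yellow}, which locks those values in; drop them from position 6.
position 6 must be green (only option left). So position 8 can't be green.
No further eliminations apply; position 2 can still be any of grey, yellow.

grey, yellow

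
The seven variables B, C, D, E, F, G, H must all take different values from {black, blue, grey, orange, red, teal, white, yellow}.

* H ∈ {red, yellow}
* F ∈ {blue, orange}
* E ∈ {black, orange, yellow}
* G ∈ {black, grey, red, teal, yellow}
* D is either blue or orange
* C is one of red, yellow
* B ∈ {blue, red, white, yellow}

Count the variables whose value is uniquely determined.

C and H between them cover only {red, yellow} — a naked pair. Remove those values from B, E, G.
The 2 variables D and F are confined to {blue, orange}, which locks those values in; drop them from B, E.
B's domain is down to {white}, so B = white.
E must be black (only option left). So G can't be black.
Determined: B=white, E=black. The other variables each still have more than one consistent value. That makes 2.

2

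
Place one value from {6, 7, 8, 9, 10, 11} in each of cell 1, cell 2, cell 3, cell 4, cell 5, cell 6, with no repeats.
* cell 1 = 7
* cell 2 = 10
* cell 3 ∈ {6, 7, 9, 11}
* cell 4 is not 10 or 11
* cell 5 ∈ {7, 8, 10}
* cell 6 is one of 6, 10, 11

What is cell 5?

cell 1 must be 7 (only option left). Strike 7 from cell 3, cell 4, cell 5.
cell 2 has just one choice, so cell 2 = 10. So cell 5, cell 6 can't be 10.
So cell 5 = 8.

8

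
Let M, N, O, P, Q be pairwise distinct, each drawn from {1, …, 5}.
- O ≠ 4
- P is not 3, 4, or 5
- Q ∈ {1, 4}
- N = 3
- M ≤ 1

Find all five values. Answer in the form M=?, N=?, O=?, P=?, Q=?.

M must be 1 (only option left). Eliminate 1 elsewhere: O, P, Q.
That leaves N = 3. So O can't be 3.
P has just one choice, so P = 2. Eliminate 2 elsewhere: O.
That leaves Q = 4.
O's domain is down to {5}, so O = 5.

M=1, N=3, O=5, P=2, Q=4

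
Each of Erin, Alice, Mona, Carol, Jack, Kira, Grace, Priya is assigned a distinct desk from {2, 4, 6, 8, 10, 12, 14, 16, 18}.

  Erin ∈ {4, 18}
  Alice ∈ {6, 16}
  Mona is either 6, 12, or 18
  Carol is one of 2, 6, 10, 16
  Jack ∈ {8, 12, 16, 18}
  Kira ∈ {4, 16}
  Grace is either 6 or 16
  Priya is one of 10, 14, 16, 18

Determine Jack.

Alice and Grace between them cover only {6, 16} — a naked pair. Remove those values from Mona, Carol, Jack, Kira, Priya.
Kira has just one choice, so Kira = 4. Remove 4 from Erin.
Erin's domain is down to {18}, so Erin = 18. Strike 18 from Mona, Jack, Priya.
Mona has just one choice, so Mona = 12. Remove 12 from Jack.
So Jack = 8.

8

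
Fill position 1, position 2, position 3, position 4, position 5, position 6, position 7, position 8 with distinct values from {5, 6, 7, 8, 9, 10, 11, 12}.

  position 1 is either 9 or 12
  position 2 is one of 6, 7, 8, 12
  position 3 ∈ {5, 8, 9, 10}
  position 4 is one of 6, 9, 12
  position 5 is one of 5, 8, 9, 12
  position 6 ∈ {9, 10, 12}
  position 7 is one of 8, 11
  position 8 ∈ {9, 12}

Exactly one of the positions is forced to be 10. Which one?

The 8 variables together cover exactly {5, 6, 7, 8, 9, 10, 11, 12} — 8 values for 8 variables — and 7 appears only in position 2's list, so position 2 = 7.
The 7 still-open variables together cover exactly {5, 6, 8, 9, 10, 11, 12} — 7 values for 7 variables — and 6 appears only in position 4's list, so position 4 = 6.
Among the 6 still-open variables, 11 fits only position 7 (and all 6 values in {5, 8, 9, 10, 11, 12} must be used), so position 7 = 11.
position 1 and position 8 between them cover only {9, 12} — a naked pair. Remove those values from position 3, position 5, position 6.
So 10 goes to position 6.

position 6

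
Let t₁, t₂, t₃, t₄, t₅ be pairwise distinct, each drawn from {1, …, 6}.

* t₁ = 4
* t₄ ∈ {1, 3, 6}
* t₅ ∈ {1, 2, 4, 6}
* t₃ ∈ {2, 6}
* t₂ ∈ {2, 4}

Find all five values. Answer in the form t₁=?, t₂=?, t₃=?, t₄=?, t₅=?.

t₁ must be 4 (only option left). Remove 4 from t₂, t₅.
t₂ has just one choice, so t₂ = 2. Strike 2 from t₃, t₅.
That leaves t₃ = 6. Eliminate 6 elsewhere: t₄, t₅.
t₅'s domain is down to {1}, so t₅ = 1. Eliminate 1 elsewhere: t₄.
t₄ has just one choice, so t₄ = 3.

t₁=4, t₂=2, t₃=6, t₄=3, t₅=1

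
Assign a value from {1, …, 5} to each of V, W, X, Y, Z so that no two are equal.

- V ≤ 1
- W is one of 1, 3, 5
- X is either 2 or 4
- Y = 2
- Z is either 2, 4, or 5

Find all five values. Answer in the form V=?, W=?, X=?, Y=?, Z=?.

V's domain is down to {1}, so V = 1. Strike 1 from W.
Y must be 2 (only option left). Strike 2 from X, Z.
X has just one choice, so X = 4. Remove 4 from Z.
Z must be 5 (only option left). So W can't be 5.
That leaves W = 3.

V=1, W=3, X=4, Y=2, Z=5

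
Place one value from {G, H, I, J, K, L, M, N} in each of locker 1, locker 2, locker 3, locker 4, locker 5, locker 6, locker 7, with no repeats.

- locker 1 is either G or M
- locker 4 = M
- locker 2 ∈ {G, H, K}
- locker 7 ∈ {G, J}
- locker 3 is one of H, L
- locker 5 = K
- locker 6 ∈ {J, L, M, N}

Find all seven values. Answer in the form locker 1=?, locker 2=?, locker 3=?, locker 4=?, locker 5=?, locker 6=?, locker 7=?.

locker 1=G, locker 2=H, locker 3=L, locker 4=M, locker 5=K, locker 6=N, locker 7=J

locker 4's domain is down to {M}, so locker 4 = M. Strike M from locker 1, locker 6.
locker 5 must be K (only option left). Remove K from locker 2.
locker 1 has just one choice, so locker 1 = G. Remove G from locker 2, locker 7.
That leaves locker 2 = H. So locker 3 can't be H.
locker 3's domain is down to {L}, so locker 3 = L. Remove L from locker 6.
locker 7 must be J (only option left). Remove J from locker 6.
locker 6 must be N (only option left).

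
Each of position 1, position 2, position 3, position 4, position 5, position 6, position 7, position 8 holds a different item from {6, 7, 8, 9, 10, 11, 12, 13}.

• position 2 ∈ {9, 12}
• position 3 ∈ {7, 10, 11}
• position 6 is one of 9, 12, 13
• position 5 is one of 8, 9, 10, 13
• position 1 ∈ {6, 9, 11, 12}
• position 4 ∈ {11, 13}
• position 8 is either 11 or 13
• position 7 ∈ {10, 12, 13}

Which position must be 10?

The 8 variables draw from only 8 values {6, 7, 8, 9, 10, 11, 12, 13}, so each is used; only position 1 can be 6, hence position 1 = 6.
The 7 still-open variables together cover exactly {7, 8, 9, 10, 11, 12, 13} — 7 values for 7 variables — and 7 appears only in position 3's list, so position 3 = 7.
The 6 still-open variables together cover exactly {8, 9, 10, 11, 12, 13} — 6 values for 6 variables — and 8 appears only in position 5's list, so position 5 = 8.
Among the 5 still-open variables, 10 fits only position 7 (and all 5 values in {9, 10, 11, 12, 13} must be used), so position 7 = 10.

position 7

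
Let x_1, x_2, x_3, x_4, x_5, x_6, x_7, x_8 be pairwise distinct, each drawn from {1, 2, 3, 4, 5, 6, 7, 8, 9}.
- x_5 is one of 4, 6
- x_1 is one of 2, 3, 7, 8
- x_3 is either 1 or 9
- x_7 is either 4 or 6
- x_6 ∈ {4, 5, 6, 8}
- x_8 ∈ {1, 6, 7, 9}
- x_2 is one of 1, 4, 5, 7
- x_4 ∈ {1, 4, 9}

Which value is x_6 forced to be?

x_5 and x_7 share exactly the 2 values {4, 6}; by pigeonhole those values go to them, so strike 4, 6 from x_2, x_4, x_6, x_8.
x_3 and x_4 share exactly the 2 values {1, 9}; by pigeonhole those values go to them, so strike 1, 9 from x_2, x_8.
That leaves x_8 = 7. Eliminate 7 elsewhere: x_1, x_2.
That leaves x_2 = 5. Strike 5 from x_6.
So x_6 = 8.

8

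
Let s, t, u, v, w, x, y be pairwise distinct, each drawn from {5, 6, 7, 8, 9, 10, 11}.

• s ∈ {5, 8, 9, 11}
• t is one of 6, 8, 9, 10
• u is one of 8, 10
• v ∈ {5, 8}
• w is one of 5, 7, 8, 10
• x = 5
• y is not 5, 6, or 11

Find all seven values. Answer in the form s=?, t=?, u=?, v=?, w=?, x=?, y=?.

s=11, t=6, u=10, v=8, w=7, x=5, y=9

x has just one choice, so x = 5. Strike 5 from s, v, w.
v's domain is down to {8}, so v = 8. So s, t, u, w, y can't be 8.
u must be 10 (only option left). Strike 10 from t, w, y.
w has just one choice, so w = 7. Eliminate 7 elsewhere: y.
y must be 9 (only option left). Eliminate 9 elsewhere: s, t.
That leaves s = 11.
t must be 6 (only option left).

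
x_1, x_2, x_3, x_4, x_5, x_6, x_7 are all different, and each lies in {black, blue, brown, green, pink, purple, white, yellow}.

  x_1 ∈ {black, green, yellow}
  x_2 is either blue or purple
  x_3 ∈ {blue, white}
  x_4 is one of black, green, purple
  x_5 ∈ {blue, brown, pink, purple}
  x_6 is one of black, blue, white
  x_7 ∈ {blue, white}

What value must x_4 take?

green

x_3 and x_7 share exactly the 2 values {blue, white}; by pigeonhole those values go to them, so strike blue, white from x_2, x_5, x_6.
x_2 has just one choice, so x_2 = purple. Eliminate purple elsewhere: x_4, x_5.
x_6's domain is down to {black}, so x_6 = black. Eliminate black elsewhere: x_1, x_4.
So x_4 = green.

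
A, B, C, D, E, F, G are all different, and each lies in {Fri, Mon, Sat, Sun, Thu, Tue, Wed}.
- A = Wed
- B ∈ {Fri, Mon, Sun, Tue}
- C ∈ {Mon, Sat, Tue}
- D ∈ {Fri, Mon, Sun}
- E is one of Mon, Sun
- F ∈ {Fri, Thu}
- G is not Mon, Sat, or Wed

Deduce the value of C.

Sat

A must be Wed (only option left).
The 6 still-open variables draw from only 6 values {Fri, Mon, Sat, Sun, Thu, Tue}, so each is used; only C can be Sat, hence C = Sat.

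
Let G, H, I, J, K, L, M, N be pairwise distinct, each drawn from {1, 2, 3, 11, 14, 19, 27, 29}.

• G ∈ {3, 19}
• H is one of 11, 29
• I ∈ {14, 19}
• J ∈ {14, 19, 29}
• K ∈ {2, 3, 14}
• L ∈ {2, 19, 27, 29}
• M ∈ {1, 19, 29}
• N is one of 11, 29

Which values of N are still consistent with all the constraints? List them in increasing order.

The 8 variables draw from only 8 values {1, 2, 3, 11, 14, 19, 27, 29}, so each is used; only M can be 1, hence M = 1.
The 7 still-open variables draw from only 7 values {2, 3, 11, 14, 19, 27, 29}, so each is used; only L can be 27, hence L = 27.
The 6 still-open variables together cover exactly {2, 3, 11, 14, 19, 29} — 6 values for 6 variables — and 2 appears only in K's list, so K = 2.
The 5 still-open variables draw from only 5 values {3, 11, 14, 19, 29}, so each is used; only G can be 3, hence G = 3.
H and N share exactly the 2 values {11, 29}; by pigeonhole those values go to them, so strike 11, 29 from J.
No further eliminations apply; N can still be any of 11, 29.

11, 29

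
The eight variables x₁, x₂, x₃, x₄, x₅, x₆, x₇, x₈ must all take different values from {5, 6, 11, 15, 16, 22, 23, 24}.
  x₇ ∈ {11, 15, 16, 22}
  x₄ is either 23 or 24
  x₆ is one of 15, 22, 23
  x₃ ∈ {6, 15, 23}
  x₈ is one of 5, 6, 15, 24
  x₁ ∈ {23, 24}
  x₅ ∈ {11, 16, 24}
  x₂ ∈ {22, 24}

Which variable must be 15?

x₆

The 8 variables together cover exactly {5, 6, 11, 15, 16, 22, 23, 24} — 8 values for 8 variables — and 5 appears only in x₈'s list, so x₈ = 5.
The 7 still-open variables draw from only 7 values {6, 11, 15, 16, 22, 23, 24}, so each is used; only x₃ can be 6, hence x₃ = 6.
x₁ and x₄ share exactly the 2 values {23, 24}; by pigeonhole those values go to them, so strike 23, 24 from x₂, x₅, x₆.
That leaves x₂ = 22. Remove 22 from x₆, x₇.
So 15 goes to x₆.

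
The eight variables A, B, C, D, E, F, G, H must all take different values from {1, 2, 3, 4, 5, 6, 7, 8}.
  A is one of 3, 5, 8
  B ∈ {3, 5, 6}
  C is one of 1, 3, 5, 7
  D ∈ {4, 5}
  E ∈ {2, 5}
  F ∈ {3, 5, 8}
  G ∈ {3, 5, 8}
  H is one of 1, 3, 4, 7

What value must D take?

4

The 8 variables together cover exactly {1, 2, 3, 4, 5, 6, 7, 8} — 8 values for 8 variables — and 2 appears only in E's list, so E = 2.
The 7 still-open variables draw from only 7 values {1, 3, 4, 5, 6, 7, 8}, so each is used; only B can be 6, hence B = 6.
A, F, G share exactly the 3 values {3, 5, 8}; by pigeonhole those values go to them, so strike 3, 5, 8 from C, D, H.
So D = 4.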